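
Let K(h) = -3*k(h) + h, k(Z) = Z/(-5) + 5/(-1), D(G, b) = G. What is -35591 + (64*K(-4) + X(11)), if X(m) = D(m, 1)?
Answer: -175148/5 ≈ -35030.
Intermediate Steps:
k(Z) = -5 - Z/5 (k(Z) = Z*(-⅕) + 5*(-1) = -Z/5 - 5 = -5 - Z/5)
X(m) = m
K(h) = 15 + 8*h/5 (K(h) = -3*(-5 - h/5) + h = (15 + 3*h/5) + h = 15 + 8*h/5)
-35591 + (64*K(-4) + X(11)) = -35591 + (64*(15 + (8/5)*(-4)) + 11) = -35591 + (64*(15 - 32/5) + 11) = -35591 + (64*(43/5) + 11) = -35591 + (2752/5 + 11) = -35591 + 2807/5 = -175148/5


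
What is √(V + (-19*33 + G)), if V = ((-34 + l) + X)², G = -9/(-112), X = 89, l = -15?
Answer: √762895/28 ≈ 31.194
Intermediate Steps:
G = 9/112 (G = -9*(-1/112) = 9/112 ≈ 0.080357)
V = 1600 (V = ((-34 - 15) + 89)² = (-49 + 89)² = 40² = 1600)
√(V + (-19*33 + G)) = √(1600 + (-19*33 + 9/112)) = √(1600 + (-627 + 9/112)) = √(1600 - 70215/112) = √(108985/112) = √762895/28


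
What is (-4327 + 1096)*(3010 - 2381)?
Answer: -2032299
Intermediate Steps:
(-4327 + 1096)*(3010 - 2381) = -3231*629 = -2032299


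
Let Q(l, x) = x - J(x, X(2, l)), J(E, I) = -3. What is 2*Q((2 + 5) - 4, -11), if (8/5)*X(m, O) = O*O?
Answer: -16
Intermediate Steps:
X(m, O) = 5*O²/8 (X(m, O) = 5*(O*O)/8 = 5*O²/8)
Q(l, x) = 3 + x (Q(l, x) = x - 1*(-3) = x + 3 = 3 + x)
2*Q((2 + 5) - 4, -11) = 2*(3 - 11) = 2*(-8) = -16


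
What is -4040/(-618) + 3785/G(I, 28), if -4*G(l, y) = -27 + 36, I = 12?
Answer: -1553360/927 ≈ -1675.7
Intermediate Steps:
G(l, y) = -9/4 (G(l, y) = -(-27 + 36)/4 = -¼*9 = -9/4)
-4040/(-618) + 3785/G(I, 28) = -4040/(-618) + 3785/(-9/4) = -4040*(-1/618) + 3785*(-4/9) = 2020/309 - 15140/9 = -1553360/927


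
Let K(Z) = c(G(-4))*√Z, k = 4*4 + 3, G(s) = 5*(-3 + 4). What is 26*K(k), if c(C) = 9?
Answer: 234*√19 ≈ 1020.0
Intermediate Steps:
G(s) = 5 (G(s) = 5*1 = 5)
k = 19 (k = 16 + 3 = 19)
K(Z) = 9*√Z
26*K(k) = 26*(9*√19) = 234*√19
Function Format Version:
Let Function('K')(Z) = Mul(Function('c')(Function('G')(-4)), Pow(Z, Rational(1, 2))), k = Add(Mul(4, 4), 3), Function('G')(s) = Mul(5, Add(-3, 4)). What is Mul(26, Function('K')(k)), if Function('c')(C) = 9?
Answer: Mul(234, Pow(19, Rational(1, 2))) ≈ 1020.0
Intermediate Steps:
Function('G')(s) = 5 (Function('G')(s) = Mul(5, 1) = 5)
k = 19 (k = Add(16, 3) = 19)
Function('K')(Z) = Mul(9, Pow(Z, Rational(1, 2)))
Mul(26, Function('K')(k)) = Mul(26, Mul(9, Pow(19, Rational(1, 2)))) = Mul(234, Pow(19, Rational(1, 2)))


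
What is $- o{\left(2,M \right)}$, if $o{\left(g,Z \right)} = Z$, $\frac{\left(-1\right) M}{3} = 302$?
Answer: $906$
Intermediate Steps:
$M = -906$ ($M = \left(-3\right) 302 = -906$)
$- o{\left(2,M \right)} = \left(-1\right) \left(-906\right) = 906$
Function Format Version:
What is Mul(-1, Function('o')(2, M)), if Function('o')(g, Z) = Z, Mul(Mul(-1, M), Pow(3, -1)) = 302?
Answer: 906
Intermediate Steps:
M = -906 (M = Mul(-3, 302) = -906)
Mul(-1, Function('o')(2, M)) = Mul(-1, -906) = 906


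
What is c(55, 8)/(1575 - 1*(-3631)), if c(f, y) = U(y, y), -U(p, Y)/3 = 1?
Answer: -3/5206 ≈ -0.00057626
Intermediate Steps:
U(p, Y) = -3 (U(p, Y) = -3*1 = -3)
c(f, y) = -3
c(55, 8)/(1575 - 1*(-3631)) = -3/(1575 - 1*(-3631)) = -3/(1575 + 3631) = -3/5206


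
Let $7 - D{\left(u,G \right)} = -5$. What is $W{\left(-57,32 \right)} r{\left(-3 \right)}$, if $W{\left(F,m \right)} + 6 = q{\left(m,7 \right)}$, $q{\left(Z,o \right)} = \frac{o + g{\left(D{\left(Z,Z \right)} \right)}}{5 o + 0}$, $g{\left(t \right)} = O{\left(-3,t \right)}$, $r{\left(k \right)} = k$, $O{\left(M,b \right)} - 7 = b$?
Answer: $\frac{552}{35} \approx 15.771$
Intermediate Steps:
$O{\left(M,b \right)} = 7 + b$
$D{\left(u,G \right)} = 12$ ($D{\left(u,G \right)} = 7 - -5 = 7 + 5 = 12$)
$g{\left(t \right)} = 7 + t$
$q{\left(Z,o \right)} = \frac{19 + o}{5 o}$ ($q{\left(Z,o \right)} = \frac{o + \left(7 + 12\right)}{5 o + 0} = \frac{o + 19}{5 o} = \left(19 + o\right) \frac{1}{5 o} = \frac{19 + o}{5 o}$)
$W{\left(F,m \right)} = - \frac{184}{35}$ ($W{\left(F,m \right)} = -6 + \frac{19 + 7}{5 \cdot 7} = -6 + \frac{1}{5} \cdot \frac{1}{7} \cdot 26 = -6 + \frac{26}{35} = - \frac{184}{35}$)
$W{\left(-57,32 \right)} r{\left(-3 \right)} = \left(- \frac{184}{35}\right) \left(-3\right) = \frac{552}{35}$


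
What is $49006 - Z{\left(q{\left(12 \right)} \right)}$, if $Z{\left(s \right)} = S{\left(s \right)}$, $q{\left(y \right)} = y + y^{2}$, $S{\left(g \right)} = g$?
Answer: $48850$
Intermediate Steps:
$Z{\left(s \right)} = s$
$49006 - Z{\left(q{\left(12 \right)} \right)} = 49006 - 12 \left(1 + 12\right) = 49006 - 12 \cdot 13 = 49006 - 156 = 48850$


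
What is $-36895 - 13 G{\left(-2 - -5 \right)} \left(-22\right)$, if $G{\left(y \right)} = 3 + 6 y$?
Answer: $-30889$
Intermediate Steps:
$-36895 - 13 G{\left(-2 - -5 \right)} \left(-22\right) = -36895 - 13 \left(3 + 6 \left(-2 - -5\right)\right) \left(-22\right) = -36895 - 13 \left(3 + 6 \left(-2 + 5\right)\right) \left(-22\right) = -36895 - 13 \left(3 + 6 \cdot 3\right) \left(-22\right) = -36895 - 13 \left(3 + 18\right) \left(-22\right) = -36895 - 13 \cdot 21 \left(-22\right) = -36895 - 273 \left(-22\right) = -36895 - -6006 = -36895 + 6006 = -30889$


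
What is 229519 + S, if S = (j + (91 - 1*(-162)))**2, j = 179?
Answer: 416143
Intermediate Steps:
S = 186624 (S = (179 + (91 - 1*(-162)))**2 = (179 + (91 + 162))**2 = (179 + 253)**2 = 432**2 = 186624)
229519 + S = 229519 + 186624 = 416143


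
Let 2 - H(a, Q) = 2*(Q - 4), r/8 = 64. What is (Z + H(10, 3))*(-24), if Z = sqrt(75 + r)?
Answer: -96 - 24*sqrt(587) ≈ -677.47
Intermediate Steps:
r = 512 (r = 8*64 = 512)
H(a, Q) = 10 - 2*Q (H(a, Q) = 2 - 2*(Q - 4) = 2 - 2*(-4 + Q) = 2 - (-8 + 2*Q) = 2 + (8 - 2*Q) = 10 - 2*Q)
Z = sqrt(587) (Z = sqrt(75 + 512) = sqrt(587) ≈ 24.228)
(Z + H(10, 3))*(-24) = (sqrt(587) + (10 - 2*3))*(-24) = (sqrt(587) + (10 - 6))*(-24) = (sqrt(587) + 4)*(-24) = (4 + sqrt(587))*(-24) = -96 - 24*sqrt(587)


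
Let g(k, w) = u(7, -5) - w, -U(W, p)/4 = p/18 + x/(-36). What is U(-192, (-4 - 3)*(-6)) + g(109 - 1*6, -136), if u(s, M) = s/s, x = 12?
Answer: 129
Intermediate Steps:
u(s, M) = 1
U(W, p) = 4/3 - 2*p/9 (U(W, p) = -4*(p/18 + 12/(-36)) = -4*(p*(1/18) + 12*(-1/36)) = -4*(p/18 - ⅓) = -4*(-⅓ + p/18) = 4/3 - 2*p/9)
g(k, w) = 1 - w
U(-192, (-4 - 3)*(-6)) + g(109 - 1*6, -136) = (4/3 - 2*(-4 - 3)*(-6)/9) + (1 - 1*(-136)) = (4/3 - (-14)*(-6)/9) + (1 + 136) = (4/3 - 2/9*42) + 137 = (4/3 - 28/3) + 137 = -8 + 137 = 129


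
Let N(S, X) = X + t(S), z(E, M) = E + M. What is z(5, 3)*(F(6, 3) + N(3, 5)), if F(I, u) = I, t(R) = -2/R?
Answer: 248/3 ≈ 82.667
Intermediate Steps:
N(S, X) = X - 2/S
z(5, 3)*(F(6, 3) + N(3, 5)) = (5 + 3)*(6 + (5 - 2/3)) = 8*(6 + (5 - 2*1/3)) = 8*(6 + (5 - 2/3)) = 8*(6 + 13/3) = 8*(31/3) = 248/3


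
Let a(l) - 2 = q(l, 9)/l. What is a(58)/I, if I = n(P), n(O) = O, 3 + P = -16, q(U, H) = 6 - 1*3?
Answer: -119/1102 ≈ -0.10799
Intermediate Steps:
q(U, H) = 3 (q(U, H) = 6 - 3 = 3)
P = -19 (P = -3 - 16 = -19)
a(l) = 2 + 3/l
I = -19
a(58)/I = (2 + 3/58)/(-19) = (2 + 3*(1/58))*(-1/19) = (2 + 3/58)*(-1/19) = (119/58)*(-1/19) = -119/1102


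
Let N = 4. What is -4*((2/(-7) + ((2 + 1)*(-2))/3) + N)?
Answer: -48/7 ≈ -6.8571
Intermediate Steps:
-4*((2/(-7) + ((2 + 1)*(-2))/3) + N) = -4*((2/(-7) + ((2 + 1)*(-2))/3) + 4) = -4*((2*(-⅐) + (3*(-2))*(⅓)) + 4) = -4*((-2/7 - 6*⅓) + 4) = -4*((-2/7 - 2) + 4) = -4*(-16/7 + 4) = -4*12/7 = -48/7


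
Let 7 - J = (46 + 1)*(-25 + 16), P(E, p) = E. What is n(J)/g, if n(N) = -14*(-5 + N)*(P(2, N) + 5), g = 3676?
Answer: -20825/1838 ≈ -11.330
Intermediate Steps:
J = 430 (J = 7 - (46 + 1)*(-25 + 16) = 7 - 47*(-9) = 7 - 1*(-423) = 7 + 423 = 430)
n(N) = 490 - 98*N (n(N) = -14*(-5 + N)*(2 + 5) = -14*(-5 + N)*7 = -14*(-35 + 7*N) = 490 - 98*N)
n(J)/g = (490 - 98*430)/3676 = (490 - 42140)*(1/3676) = -41650*1/3676 = -20825/1838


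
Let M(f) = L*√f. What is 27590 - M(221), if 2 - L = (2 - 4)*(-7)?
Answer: 27590 + 12*√221 ≈ 27768.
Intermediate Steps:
L = -12 (L = 2 - (2 - 4)*(-7) = 2 - (-2)*(-7) = 2 - 1*14 = 2 - 14 = -12)
M(f) = -12*√f
27590 - M(221) = 27590 - (-12)*√221 = 27590 + 12*√221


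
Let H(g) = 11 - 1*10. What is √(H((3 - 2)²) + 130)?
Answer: √131 ≈ 11.446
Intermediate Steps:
H(g) = 1 (H(g) = 11 - 10 = 1)
√(H((3 - 2)²) + 130) = √(1 + 130) = √131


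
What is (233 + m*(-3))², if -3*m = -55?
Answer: 31684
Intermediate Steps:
m = 55/3 (m = -⅓*(-55) = 55/3 ≈ 18.333)
(233 + m*(-3))² = (233 + (55/3)*(-3))² = (233 - 55)² = 178² = 31684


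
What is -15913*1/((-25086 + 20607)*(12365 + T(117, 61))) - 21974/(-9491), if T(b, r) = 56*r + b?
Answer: 1564856768591/675826984722 ≈ 2.3155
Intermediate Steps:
T(b, r) = b + 56*r
-15913*1/((-25086 + 20607)*(12365 + T(117, 61))) - 21974/(-9491) = -15913*1/((-25086 + 20607)*(12365 + (117 + 56*61))) - 21974/(-9491) = -15913*(-1/(4479*(12365 + (117 + 3416)))) - 21974*(-1/9491) = -15913*(-1/(4479*(12365 + 3533))) + 21974/9491 = -15913/(15898*(-4479)) + 21974/9491 = -15913/(-71207142) + 21974/9491 = -15913*(-1/71207142) + 21974/9491 = 15913/71207142 + 21974/9491 = 1564856768591/675826984722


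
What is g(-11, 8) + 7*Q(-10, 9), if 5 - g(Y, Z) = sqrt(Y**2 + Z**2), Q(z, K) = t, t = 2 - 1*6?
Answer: -23 - sqrt(185) ≈ -36.601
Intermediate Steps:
t = -4 (t = 2 - 6 = -4)
Q(z, K) = -4
g(Y, Z) = 5 - sqrt(Y**2 + Z**2)
g(-11, 8) + 7*Q(-10, 9) = (5 - sqrt((-11)**2 + 8**2)) + 7*(-4) = (5 - sqrt(121 + 64)) - 28 = (5 - sqrt(185)) - 28 = -23 - sqrt(185)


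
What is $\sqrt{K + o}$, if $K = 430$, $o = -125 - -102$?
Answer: $\sqrt{407} \approx 20.174$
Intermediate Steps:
$o = -23$ ($o = -125 + 102 = -23$)
$\sqrt{K + o} = \sqrt{430 - 23} = \sqrt{407}$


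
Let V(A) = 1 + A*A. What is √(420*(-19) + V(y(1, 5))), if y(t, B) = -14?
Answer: I*√7783 ≈ 88.221*I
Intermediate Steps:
V(A) = 1 + A²
√(420*(-19) + V(y(1, 5))) = √(420*(-19) + (1 + (-14)²)) = √(-7980 + (1 + 196)) = √(-7980 + 197) = √(-7783) = I*√7783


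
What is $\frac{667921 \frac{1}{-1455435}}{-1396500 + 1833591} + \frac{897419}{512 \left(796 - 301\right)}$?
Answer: $\frac{2537331972173035}{716567852588544} \approx 3.541$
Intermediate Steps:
$\frac{667921 \frac{1}{-1455435}}{-1396500 + 1833591} + \frac{897419}{512 \left(796 - 301\right)} = \frac{667921 \left(- \frac{1}{1455435}\right)}{437091} + \frac{897419}{512 \cdot 495} = \left(- \frac{667921}{1455435}\right) \frac{1}{437091} + \frac{897419}{253440} = - \frac{667921}{636157539585} + 897419 \cdot \frac{1}{253440} = - \frac{667921}{636157539585} + \frac{897419}{253440} = \frac{2537331972173035}{716567852588544}$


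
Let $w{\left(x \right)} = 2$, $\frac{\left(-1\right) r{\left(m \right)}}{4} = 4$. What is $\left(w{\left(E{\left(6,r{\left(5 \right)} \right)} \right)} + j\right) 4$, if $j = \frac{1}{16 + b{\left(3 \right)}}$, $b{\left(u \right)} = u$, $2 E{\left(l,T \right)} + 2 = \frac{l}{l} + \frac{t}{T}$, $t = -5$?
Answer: $\frac{156}{19} \approx 8.2105$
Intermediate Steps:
$r{\left(m \right)} = -16$ ($r{\left(m \right)} = \left(-4\right) 4 = -16$)
$E{\left(l,T \right)} = - \frac{1}{2} - \frac{5}{2 T}$ ($E{\left(l,T \right)} = -1 + \frac{\frac{l}{l} - \frac{5}{T}}{2} = -1 + \frac{1 - \frac{5}{T}}{2} = -1 + \left(\frac{1}{2} - \frac{5}{2 T}\right) = - \frac{1}{2} - \frac{5}{2 T}$)
$j = \frac{1}{19}$ ($j = \frac{1}{16 + 3} = \frac{1}{19} \approx 0.052632$)
$\left(w{\left(E{\left(6,r{\left(5 \right)} \right)} \right)} + j\right) 4 = \left(2 + \frac{1}{19}\right) 4 = \frac{39}{19} \cdot 4 = \frac{156}{19}$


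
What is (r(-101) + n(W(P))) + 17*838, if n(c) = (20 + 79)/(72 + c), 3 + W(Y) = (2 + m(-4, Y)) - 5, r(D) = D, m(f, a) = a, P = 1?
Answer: 947814/67 ≈ 14146.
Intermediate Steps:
W(Y) = -6 + Y (W(Y) = -3 + ((2 + Y) - 5) = -3 + (-3 + Y) = -6 + Y)
n(c) = 99/(72 + c)
(r(-101) + n(W(P))) + 17*838 = (-101 + 99/(72 + (-6 + 1))) + 17*838 = (-101 + 99/(72 - 5)) + 14246 = (-101 + 99/67) + 14246 = -6668/67 + 14246 = 947814/67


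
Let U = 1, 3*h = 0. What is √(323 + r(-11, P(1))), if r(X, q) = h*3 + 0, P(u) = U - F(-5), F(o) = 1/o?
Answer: √323 ≈ 17.972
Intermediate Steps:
h = 0 (h = (⅓)*0 = 0)
F(o) = 1/o
P(u) = 6/5 (P(u) = 1 - 1/(-5) = 1 - 1*(-⅕) = 1 + ⅕ = 6/5)
r(X, q) = 0 (r(X, q) = 0*3 + 0 = 0 + 0 = 0)
√(323 + r(-11, P(1))) = √(323 + 0) = √323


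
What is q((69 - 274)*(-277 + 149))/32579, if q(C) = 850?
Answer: 850/32579 ≈ 0.026090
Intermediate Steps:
q((69 - 274)*(-277 + 149))/32579 = 850/32579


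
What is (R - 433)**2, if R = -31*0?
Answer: 187489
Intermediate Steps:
R = 0
(R - 433)**2 = (0 - 433)**2 = (-433)**2 = 187489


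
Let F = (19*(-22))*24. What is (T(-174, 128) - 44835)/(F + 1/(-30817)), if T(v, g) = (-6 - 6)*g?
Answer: 1429015107/309156145 ≈ 4.6223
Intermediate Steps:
F = -10032 (F = -418*24 = -10032)
T(v, g) = -12*g
(T(-174, 128) - 44835)/(F + 1/(-30817)) = (-12*128 - 44835)/(-10032 + 1/(-30817)) = (-1536 - 44835)/(-10032 - 1/30817) = -46371/(-309156145/30817) = -46371*(-30817/309156145) = 1429015107/309156145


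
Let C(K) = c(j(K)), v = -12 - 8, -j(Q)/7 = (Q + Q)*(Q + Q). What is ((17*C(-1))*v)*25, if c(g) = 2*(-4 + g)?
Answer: 544000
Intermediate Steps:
j(Q) = -28*Q**2 (j(Q) = -7*(Q + Q)*(Q + Q) = -7*2*Q*2*Q = -28*Q**2)
v = -20
c(g) = -8 + 2*g
C(K) = -8 - 56*K**2 (C(K) = -8 + 2*(-28*K**2) = -8 - 56*K**2)
((17*C(-1))*v)*25 = ((17*(-8 - 56*(-1)**2))*(-20))*25 = ((17*(-8 - 56*1))*(-20))*25 = ((17*(-8 - 56))*(-20))*25 = ((17*(-64))*(-20))*25 = -1088*(-20)*25 = 21760*25 = 544000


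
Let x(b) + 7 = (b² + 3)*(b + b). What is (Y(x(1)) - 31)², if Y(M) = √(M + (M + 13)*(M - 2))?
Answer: (31 - I*√13)² ≈ 948.0 - 223.54*I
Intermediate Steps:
x(b) = -7 + 2*b*(3 + b²) (x(b) = -7 + (b² + 3)*(b + b) = -7 + (3 + b²)*(2*b) = -7 + 2*b*(3 + b²))
Y(M) = √(M + (-2 + M)*(13 + M)) (Y(M) = √(M + (13 + M)*(-2 + M)) = √(M + (-2 + M)*(13 + M)))
(Y(x(1)) - 31)² = (√(-26 + (-7 + 2*1³ + 6*1)² + 12*(-7 + 2*1³ + 6*1)) - 31)² = (√(-26 + (-7 + 2*1 + 6)² + 12*(-7 + 2*1 + 6)) - 31)² = (√(-26 + (-7 + 2 + 6)² + 12*(-7 + 2 + 6)) - 31)² = (√(-26 + 1² + 12*1) - 31)² = (√(-26 + 1 + 12) - 31)² = (√(-13) - 31)² = (I*√13 - 31)² = (-31 + I*√13)²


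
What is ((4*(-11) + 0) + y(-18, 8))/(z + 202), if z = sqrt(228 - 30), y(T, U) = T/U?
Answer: -18685/81212 + 555*sqrt(22)/162424 ≈ -0.21405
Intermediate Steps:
z = 3*sqrt(22) (z = sqrt(198) = 3*sqrt(22) ≈ 14.071)
((4*(-11) + 0) + y(-18, 8))/(z + 202) = ((4*(-11) + 0) - 18/8)/(3*sqrt(22) + 202) = ((-44 + 0) - 18*1/8)/(202 + 3*sqrt(22)) = (-44 - 9/4)/(202 + 3*sqrt(22)) = -185/(4*(202 + 3*sqrt(22)))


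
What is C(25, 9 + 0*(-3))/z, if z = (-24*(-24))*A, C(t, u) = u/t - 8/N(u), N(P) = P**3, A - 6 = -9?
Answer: -6361/31492800 ≈ -0.00020198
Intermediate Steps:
A = -3 (A = 6 - 9 = -3)
C(t, u) = -8/u**3 + u/t (C(t, u) = u/t - 8/u**3 = -8/u**3 + u/t)
z = -1728 (z = -24*(-24)*(-3) = 576*(-3) = -1728)
C(25, 9 + 0*(-3))/z = (-8/(9 + 0*(-3))**3 + (9 + 0*(-3))/25)/(-1728) = (-8/(9 + 0)**3 + (9 + 0)*(1/25))*(-1/1728) = (-8/9**3 + 9*(1/25))*(-1/1728) = (-8*1/729 + 9/25)*(-1/1728) = (-8/729 + 9/25)*(-1/1728) = (6361/18225)*(-1/1728) = -6361/31492800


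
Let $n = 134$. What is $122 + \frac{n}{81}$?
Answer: $\frac{10016}{81} \approx 123.65$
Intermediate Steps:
$122 + \frac{n}{81} = 122 + \frac{1}{81} \cdot 134 = 122 + \frac{134}{81} = \frac{10016}{81}$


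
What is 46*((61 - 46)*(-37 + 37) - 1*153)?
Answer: -7038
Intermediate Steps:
46*((61 - 46)*(-37 + 37) - 1*153) = 46*(15*0 - 153) = 46*(0 - 153) = 46*(-153) = -7038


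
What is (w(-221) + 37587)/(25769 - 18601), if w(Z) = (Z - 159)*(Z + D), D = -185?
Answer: 191867/7168 ≈ 26.767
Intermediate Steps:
w(Z) = (-185 + Z)*(-159 + Z) (w(Z) = (Z - 159)*(Z - 185) = (-159 + Z)*(-185 + Z) = (-185 + Z)*(-159 + Z))
(w(-221) + 37587)/(25769 - 18601) = ((29415 + (-221)² - 344*(-221)) + 37587)/(25769 - 18601) = ((29415 + 48841 + 76024) + 37587)/7168 = (154280 + 37587)*(1/7168) = 191867*(1/7168) = 191867/7168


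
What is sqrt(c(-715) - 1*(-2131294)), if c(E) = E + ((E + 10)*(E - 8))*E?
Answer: 3*I*sqrt(40257294) ≈ 19035.0*I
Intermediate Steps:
c(E) = E + E*(-8 + E)*(10 + E) (c(E) = E + ((10 + E)*(-8 + E))*E = E + ((-8 + E)*(10 + E))*E = E + E*(-8 + E)*(10 + E))
sqrt(c(-715) - 1*(-2131294)) = sqrt(-715*(-79 + (-715)**2 + 2*(-715)) - 1*(-2131294)) = sqrt(-715*(-79 + 511225 - 1430) + 2131294) = sqrt(-715*509716 + 2131294) = sqrt(-364446940 + 2131294) = sqrt(-362315646) = 3*I*sqrt(40257294)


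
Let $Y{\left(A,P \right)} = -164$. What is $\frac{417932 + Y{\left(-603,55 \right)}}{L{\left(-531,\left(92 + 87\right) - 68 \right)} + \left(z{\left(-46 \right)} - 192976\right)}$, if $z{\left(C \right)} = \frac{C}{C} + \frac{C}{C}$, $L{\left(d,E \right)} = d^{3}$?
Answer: $- \frac{417768}{149914265} \approx -0.0027867$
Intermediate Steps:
$z{\left(C \right)} = 2$ ($z{\left(C \right)} = 1 + 1 = 2$)
$\frac{417932 + Y{\left(-603,55 \right)}}{L{\left(-531,\left(92 + 87\right) - 68 \right)} + \left(z{\left(-46 \right)} - 192976\right)} = \frac{417932 - 164}{\left(-531\right)^{3} + \left(2 - 192976\right)} = \frac{417768}{-149721291 - 192974} = \frac{417768}{-149914265} = 417768 \left(- \frac{1}{149914265}\right) = - \frac{417768}{149914265}$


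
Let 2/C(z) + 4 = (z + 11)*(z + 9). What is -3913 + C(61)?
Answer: -9852933/2518 ≈ -3913.0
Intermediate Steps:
C(z) = 2/(-4 + (9 + z)*(11 + z)) (C(z) = 2/(-4 + (z + 11)*(z + 9)) = 2/(-4 + (11 + z)*(9 + z)) = 2/(-4 + (9 + z)*(11 + z)))
-3913 + C(61) = -3913 + 2/(95 + 61² + 20*61) = -3913 + 2/(95 + 3721 + 1220) = -3913 + 2/5036 = -3913 + 2*(1/5036) = -3913 + 1/2518 = -9852933/2518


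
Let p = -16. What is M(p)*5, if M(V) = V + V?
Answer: -160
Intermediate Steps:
M(V) = 2*V
M(p)*5 = (2*(-16))*5 = -32*5 = -160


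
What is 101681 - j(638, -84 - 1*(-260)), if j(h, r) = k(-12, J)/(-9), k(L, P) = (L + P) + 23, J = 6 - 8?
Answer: 101682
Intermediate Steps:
J = -2
k(L, P) = 23 + L + P
j(h, r) = -1 (j(h, r) = (23 - 12 - 2)/(-9) = 9*(-⅑) = -1)
101681 - j(638, -84 - 1*(-260)) = 101681 - 1*(-1) = 101681 + 1 = 101682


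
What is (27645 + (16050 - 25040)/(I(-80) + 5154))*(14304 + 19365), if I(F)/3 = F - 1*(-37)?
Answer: 311790955221/335 ≈ 9.3072e+8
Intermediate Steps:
I(F) = 111 + 3*F (I(F) = 3*(F - 1*(-37)) = 3*(F + 37) = 3*(37 + F) = 111 + 3*F)
(27645 + (16050 - 25040)/(I(-80) + 5154))*(14304 + 19365) = (27645 + (16050 - 25040)/((111 + 3*(-80)) + 5154))*(14304 + 19365) = (27645 - 8990/((111 - 240) + 5154))*33669 = (27645 - 8990/(-129 + 5154))*33669 = (27645 - 8990/5025)*33669 = (27645 - 8990*1/5025)*33669 = (27645 - 1798/1005)*33669 = (27781427/1005)*33669 = 311790955221/335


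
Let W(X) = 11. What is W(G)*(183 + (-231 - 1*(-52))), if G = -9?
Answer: 44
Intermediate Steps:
W(G)*(183 + (-231 - 1*(-52))) = 11*(183 + (-231 - 1*(-52))) = 11*(183 + (-231 + 52)) = 11*(183 - 179) = 11*4 = 44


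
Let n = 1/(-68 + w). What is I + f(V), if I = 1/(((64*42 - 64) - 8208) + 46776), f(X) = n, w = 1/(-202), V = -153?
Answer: -437213/29781816 ≈ -0.014681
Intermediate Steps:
w = -1/202 ≈ -0.0049505
n = -202/13737 (n = 1/(-68 - 1/202) = 1/(-13737/202) = -202/13737 ≈ -0.014705)
f(X) = -202/13737
I = 1/41192 (I = 1/(((2688 - 64) - 8208) + 46776) = 1/((2624 - 8208) + 46776) = 1/(-5584 + 46776) = 1/41192 ≈ 2.4277e-5)
I + f(V) = 1/41192 - 202/13737 = -437213/29781816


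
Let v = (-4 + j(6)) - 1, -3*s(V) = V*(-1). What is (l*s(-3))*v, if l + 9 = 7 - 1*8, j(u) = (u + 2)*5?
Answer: 350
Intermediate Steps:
j(u) = 10 + 5*u (j(u) = (2 + u)*5 = 10 + 5*u)
s(V) = V/3 (s(V) = -V*(-1)/3 = -(-1)*V/3 = V/3)
v = 35 (v = (-4 + (10 + 5*6)) - 1 = (-4 + (10 + 30)) - 1 = (-4 + 40) - 1 = 36 - 1 = 35)
l = -10 (l = -9 + (7 - 1*8) = -9 + (7 - 8) = -9 - 1 = -10)
(l*s(-3))*v = -10*(-3)/3*35 = -10*(-1)*35 = 10*35 = 350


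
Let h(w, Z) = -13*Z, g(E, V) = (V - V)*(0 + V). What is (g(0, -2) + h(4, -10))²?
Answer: 16900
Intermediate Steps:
g(E, V) = 0 (g(E, V) = 0*V = 0)
(g(0, -2) + h(4, -10))² = (0 - 13*(-10))² = (0 + 130)² = 130² = 16900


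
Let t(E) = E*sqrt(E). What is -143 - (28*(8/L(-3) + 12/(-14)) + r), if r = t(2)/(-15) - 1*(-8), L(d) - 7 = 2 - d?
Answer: -437/3 + 2*sqrt(2)/15 ≈ -145.48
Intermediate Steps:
L(d) = 9 - d (L(d) = 7 + (2 - d) = 9 - d)
t(E) = E**(3/2)
r = 8 - 2*sqrt(2)/15 (r = 2**(3/2)/(-15) - 1*(-8) = (2*sqrt(2))*(-1/15) + 8 = -2*sqrt(2)/15 + 8 = 8 - 2*sqrt(2)/15 ≈ 7.8114)
-143 - (28*(8/L(-3) + 12/(-14)) + r) = -143 - (28*(8/(9 - 1*(-3)) + 12/(-14)) + (8 - 2*sqrt(2)/15)) = -143 - (28*(8/(9 + 3) + 12*(-1/14)) + (8 - 2*sqrt(2)/15)) = -143 - (28*(8/12 - 6/7) + (8 - 2*sqrt(2)/15)) = -143 - (28*(8*(1/12) - 6/7) + (8 - 2*sqrt(2)/15)) = -143 - (28*(2/3 - 6/7) + (8 - 2*sqrt(2)/15)) = -143 - (28*(-4/21) + (8 - 2*sqrt(2)/15)) = -143 - (-16/3 + (8 - 2*sqrt(2)/15)) = -143 - (8/3 - 2*sqrt(2)/15) = -143 + (-8/3 + 2*sqrt(2)/15) = -437/3 + 2*sqrt(2)/15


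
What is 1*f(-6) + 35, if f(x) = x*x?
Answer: 71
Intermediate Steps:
f(x) = x**2
1*f(-6) + 35 = 1*(-6)**2 + 35 = 1*36 + 35 = 36 + 35 = 71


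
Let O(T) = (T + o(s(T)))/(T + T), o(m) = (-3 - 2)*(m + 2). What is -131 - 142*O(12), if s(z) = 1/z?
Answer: -20213/144 ≈ -140.37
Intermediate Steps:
o(m) = -10 - 5*m (o(m) = -5*(2 + m) = -10 - 5*m)
O(T) = (-10 + T - 5/T)/(2*T) (O(T) = (T + (-10 - 5/T))/(T + T) = (-10 + T - 5/T)/((2*T)) = (-10 + T - 5/T)*(1/(2*T)) = (-10 + T - 5/T)/(2*T))
-131 - 142*O(12) = -131 - 71*(-5 - 1*12*(10 - 1*12))/12**2 = -131 - 71*(-5 - 1*12*(10 - 12))/144 = -131 - 71*(-5 - 1*12*(-2))/144 = -131 - 71*(-5 + 24)/144 = -131 - 71*19/144 = -131 - 142*19/288 = -131 - 1349/144 = -20213/144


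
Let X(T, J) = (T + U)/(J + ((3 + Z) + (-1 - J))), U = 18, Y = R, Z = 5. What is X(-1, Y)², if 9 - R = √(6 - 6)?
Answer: 289/49 ≈ 5.8980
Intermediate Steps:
R = 9 (R = 9 - √(6 - 6) = 9 - √0 = 9 - 1*0 = 9 + 0 = 9)
Y = 9
X(T, J) = 18/7 + T/7 (X(T, J) = (T + 18)/(J + ((3 + 5) + (-1 - J))) = (18 + T)/(J + (8 + (-1 - J))) = (18 + T)/(J + (7 - J)) = (18 + T)/7 = (18 + T)*(⅐) = 18/7 + T/7)
X(-1, Y)² = (18/7 + (⅐)*(-1))² = (18/7 - ⅐)² = (17/7)² = 289/49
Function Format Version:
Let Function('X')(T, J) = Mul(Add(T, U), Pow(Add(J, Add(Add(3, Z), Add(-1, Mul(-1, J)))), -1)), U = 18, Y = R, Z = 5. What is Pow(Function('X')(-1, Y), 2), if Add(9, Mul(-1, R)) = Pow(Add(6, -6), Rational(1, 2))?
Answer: Rational(289, 49) ≈ 5.8980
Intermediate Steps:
R = 9 (R = Add(9, Mul(-1, Pow(Add(6, -6), Rational(1, 2)))) = Add(9, Mul(-1, Pow(0, Rational(1, 2)))) = Add(9, Mul(-1, 0)) = Add(9, 0) = 9)
Y = 9
Function('X')(T, J) = Add(Rational(18, 7), Mul(Rational(1, 7), T)) (Function('X')(T, J) = Mul(Add(T, 18), Pow(Add(J, Add(Add(3, 5), Add(-1, Mul(-1, J)))), -1)) = Mul(Add(18, T), Pow(Add(J, Add(8, Add(-1, Mul(-1, J)))), -1)) = Mul(Add(18, T), Pow(Add(J, Add(7, Mul(-1, J))), -1)) = Mul(Add(18, T), Pow(7, -1)) = Mul(Add(18, T), Rational(1, 7)) = Add(Rational(18, 7), Mul(Rational(1, 7), T)))
Pow(Function('X')(-1, Y), 2) = Pow(Add(Rational(18, 7), Mul(Rational(1, 7), -1)), 2) = Pow(Add(Rational(18, 7), Rational(-1, 7)), 2) = Pow(Rational(17, 7), 2) = Rational(289, 49)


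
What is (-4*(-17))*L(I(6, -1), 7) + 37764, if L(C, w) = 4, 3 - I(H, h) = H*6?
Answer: 38036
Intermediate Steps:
I(H, h) = 3 - 6*H (I(H, h) = 3 - H*6 = 3 - 6*H)
(-4*(-17))*L(I(6, -1), 7) + 37764 = -4*(-17)*4 + 37764 = 68*4 + 37764 = 272 + 37764 = 38036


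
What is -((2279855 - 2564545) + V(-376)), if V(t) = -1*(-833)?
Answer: 283857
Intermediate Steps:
V(t) = 833
-((2279855 - 2564545) + V(-376)) = -((2279855 - 2564545) + 833) = -(-284690 + 833) = -1*(-283857) = 283857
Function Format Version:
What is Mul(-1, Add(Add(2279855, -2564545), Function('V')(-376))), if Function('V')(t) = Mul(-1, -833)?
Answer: 283857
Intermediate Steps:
Function('V')(t) = 833
Mul(-1, Add(Add(2279855, -2564545), Function('V')(-376))) = Mul(-1, Add(Add(2279855, -2564545), 833)) = Mul(-1, Add(-284690, 833)) = Mul(-1, -283857) = 283857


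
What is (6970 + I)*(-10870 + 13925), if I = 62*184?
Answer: 56144790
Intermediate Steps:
I = 11408
(6970 + I)*(-10870 + 13925) = (6970 + 11408)*(-10870 + 13925) = 18378*3055 = 56144790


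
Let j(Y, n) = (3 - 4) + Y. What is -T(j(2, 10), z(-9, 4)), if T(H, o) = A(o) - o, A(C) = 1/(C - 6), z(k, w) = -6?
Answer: -71/12 ≈ -5.9167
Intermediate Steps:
A(C) = 1/(-6 + C)
j(Y, n) = -1 + Y
T(H, o) = 1/(-6 + o) - o
-T(j(2, 10), z(-9, 4)) = -(1 - 1*(-6)*(-6 - 6))/(-6 - 6) = -(1 - 1*(-6)*(-12))/(-12) = -(-1)*(1 - 72)/12 = -(-1)*(-71)/12 = -1*71/12 = -71/12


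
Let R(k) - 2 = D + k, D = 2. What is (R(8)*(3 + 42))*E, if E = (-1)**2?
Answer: 540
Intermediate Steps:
R(k) = 4 + k (R(k) = 2 + (2 + k) = 4 + k)
E = 1
(R(8)*(3 + 42))*E = ((4 + 8)*(3 + 42))*1 = (12*45)*1 = 540*1 = 540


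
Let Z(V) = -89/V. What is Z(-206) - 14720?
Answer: -3032231/206 ≈ -14720.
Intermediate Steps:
Z(-206) - 14720 = -89/(-206) - 14720 = -89*(-1/206) - 14720 = 89/206 - 14720 = -3032231/206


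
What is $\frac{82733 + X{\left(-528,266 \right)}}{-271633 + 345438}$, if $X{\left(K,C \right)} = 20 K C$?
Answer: $- \frac{2726227}{73805} \approx -36.938$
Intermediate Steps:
$X{\left(K,C \right)} = 20 C K$
$\frac{82733 + X{\left(-528,266 \right)}}{-271633 + 345438} = \frac{82733 + 20 \cdot 266 \left(-528\right)}{-271633 + 345438} = \frac{82733 - 2808960}{73805} = \left(-2726227\right) \frac{1}{73805} = - \frac{2726227}{73805}$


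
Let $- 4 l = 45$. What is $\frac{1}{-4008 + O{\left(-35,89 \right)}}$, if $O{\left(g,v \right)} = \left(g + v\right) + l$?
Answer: $- \frac{4}{15861} \approx -0.00025219$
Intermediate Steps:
$l = - \frac{45}{4}$ ($l = \left(- \frac{1}{4}\right) 45 = - \frac{45}{4} \approx -11.25$)
$O{\left(g,v \right)} = - \frac{45}{4} + g + v$ ($O{\left(g,v \right)} = \left(g + v\right) - \frac{45}{4} = - \frac{45}{4} + g + v$)
$\frac{1}{-4008 + O{\left(-35,89 \right)}} = \frac{1}{-4008 - - \frac{171}{4}} = \frac{1}{-4008 + \frac{171}{4}} = \frac{1}{- \frac{15861}{4}} = - \frac{4}{15861}$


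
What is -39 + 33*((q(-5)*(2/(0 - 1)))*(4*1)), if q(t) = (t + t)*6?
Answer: 15801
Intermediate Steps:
q(t) = 12*t (q(t) = (2*t)*6 = 12*t)
-39 + 33*((q(-5)*(2/(0 - 1)))*(4*1)) = -39 + 33*(((12*(-5))*(2/(0 - 1)))*(4*1)) = -39 + 33*(-120/(-1)*4) = -39 + 33*(-120*(-1)*4) = -39 + 33*(-60*(-2)*4) = -39 + 33*(120*4) = -39 + 33*480 = -39 + 15840 = 15801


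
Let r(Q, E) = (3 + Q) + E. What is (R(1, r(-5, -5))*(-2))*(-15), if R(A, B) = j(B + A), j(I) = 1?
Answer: 30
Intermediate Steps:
r(Q, E) = 3 + E + Q
R(A, B) = 1
(R(1, r(-5, -5))*(-2))*(-15) = (1*(-2))*(-15) = -2*(-15) = 30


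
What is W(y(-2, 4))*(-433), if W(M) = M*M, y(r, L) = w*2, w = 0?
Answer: 0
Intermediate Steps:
y(r, L) = 0 (y(r, L) = 0*2 = 0)
W(M) = M²
W(y(-2, 4))*(-433) = 0²*(-433) = 0*(-433) = 0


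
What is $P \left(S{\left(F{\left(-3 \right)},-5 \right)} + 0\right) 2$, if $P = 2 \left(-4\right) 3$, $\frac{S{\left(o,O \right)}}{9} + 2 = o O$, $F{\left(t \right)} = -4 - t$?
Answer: $-1296$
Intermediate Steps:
$S{\left(o,O \right)} = -18 + 9 O o$ ($S{\left(o,O \right)} = -18 + 9 o O = -18 + 9 O o$)
$P = -24$ ($P = \left(-8\right) 3 = -24$)
$P \left(S{\left(F{\left(-3 \right)},-5 \right)} + 0\right) 2 = - 24 \left(\left(-18 + 9 \left(-5\right) \left(-4 - -3\right)\right) + 0\right) 2 = - 24 \left(\left(-18 + 9 \left(-5\right) \left(-4 + 3\right)\right) + 0\right) 2 = - 24 \left(\left(-18 + 9 \left(-5\right) \left(-1\right)\right) + 0\right) 2 = - 24 \left(\left(-18 + 45\right) + 0\right) 2 = - 24 \left(27 + 0\right) 2 = \left(-24\right) 27 \cdot 2 = \left(-648\right) 2 = -1296$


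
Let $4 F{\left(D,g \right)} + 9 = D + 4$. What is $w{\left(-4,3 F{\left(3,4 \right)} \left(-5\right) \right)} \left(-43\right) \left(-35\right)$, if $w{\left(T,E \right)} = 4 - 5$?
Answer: $-1505$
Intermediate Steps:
$F{\left(D,g \right)} = - \frac{5}{4} + \frac{D}{4}$ ($F{\left(D,g \right)} = - \frac{9}{4} + \frac{D + 4}{4} = - \frac{9}{4} + \frac{4 + D}{4} = - \frac{9}{4} + \left(1 + \frac{D}{4}\right) = - \frac{5}{4} + \frac{D}{4}$)
$w{\left(T,E \right)} = -1$ ($w{\left(T,E \right)} = 4 - 5 = -1$)
$w{\left(-4,3 F{\left(3,4 \right)} \left(-5\right) \right)} \left(-43\right) \left(-35\right) = \left(-1\right) \left(-43\right) \left(-35\right) = 43 \left(-35\right) = -1505$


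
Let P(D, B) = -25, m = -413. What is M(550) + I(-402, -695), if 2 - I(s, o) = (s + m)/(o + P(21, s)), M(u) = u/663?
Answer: 54025/31824 ≈ 1.6976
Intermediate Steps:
M(u) = u/663 (M(u) = u*(1/663) = u/663)
I(s, o) = 2 - (-413 + s)/(-25 + o) (I(s, o) = 2 - (s - 413)/(o - 25) = 2 - (-413 + s)/(-25 + o))
M(550) + I(-402, -695) = (1/663)*550 + (363 - 1*(-402) + 2*(-695))/(-25 - 695) = 550/663 + (363 + 402 - 1390)/(-720) = 550/663 - 1/720*(-625) = 550/663 + 125/144 = 54025/31824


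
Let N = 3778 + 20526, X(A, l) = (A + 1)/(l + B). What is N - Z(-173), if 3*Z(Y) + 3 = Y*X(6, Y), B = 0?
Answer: 72908/3 ≈ 24303.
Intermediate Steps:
X(A, l) = (1 + A)/l (X(A, l) = (A + 1)/(l + 0) = (1 + A)/l)
N = 24304
Z(Y) = 4/3 (Z(Y) = -1 + (Y*((1 + 6)/Y))/3 = -1 + (Y*(7/Y))/3 = -1 + (⅓)*7 = -1 + 7/3 = 4/3)
N - Z(-173) = 24304 - 1*4/3 = 24304 - 4/3 = 72908/3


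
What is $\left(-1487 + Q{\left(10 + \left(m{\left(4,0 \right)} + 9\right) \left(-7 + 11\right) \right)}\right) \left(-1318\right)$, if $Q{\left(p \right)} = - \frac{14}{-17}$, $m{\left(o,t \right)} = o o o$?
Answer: $\frac{33299270}{17} \approx 1.9588 \cdot 10^{6}$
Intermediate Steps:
$m{\left(o,t \right)} = o^{3}$ ($m{\left(o,t \right)} = o^{2} o = o^{3}$)
$Q{\left(p \right)} = \frac{14}{17}$ ($Q{\left(p \right)} = \left(-14\right) \left(- \frac{1}{17}\right) = \frac{14}{17}$)
$\left(-1487 + Q{\left(10 + \left(m{\left(4,0 \right)} + 9\right) \left(-7 + 11\right) \right)}\right) \left(-1318\right) = \left(-1487 + \frac{14}{17}\right) \left(-1318\right) = \left(- \frac{25265}{17}\right) \left(-1318\right) = \frac{33299270}{17}$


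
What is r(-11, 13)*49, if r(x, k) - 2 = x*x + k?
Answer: 6664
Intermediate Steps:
r(x, k) = 2 + k + x² (r(x, k) = 2 + (x*x + k) = 2 + (x² + k) = 2 + (k + x²) = 2 + k + x²)
r(-11, 13)*49 = (2 + 13 + (-11)²)*49 = (2 + 13 + 121)*49 = 136*49 = 6664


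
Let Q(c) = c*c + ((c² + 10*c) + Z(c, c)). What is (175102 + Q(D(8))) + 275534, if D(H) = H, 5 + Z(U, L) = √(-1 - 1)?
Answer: 450839 + I*√2 ≈ 4.5084e+5 + 1.4142*I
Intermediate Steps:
Z(U, L) = -5 + I*√2 (Z(U, L) = -5 + √(-1 - 1) = -5 + √(-2) = -5 + I*√2)
Q(c) = -5 + 2*c² + 10*c + I*√2 (Q(c) = c*c + ((c² + 10*c) + (-5 + I*√2)) = c² + (-5 + c² + 10*c + I*√2) = -5 + 2*c² + 10*c + I*√2)
(175102 + Q(D(8))) + 275534 = (175102 + (-5 + 2*8² + 10*8 + I*√2)) + 275534 = (175102 + (-5 + 2*64 + 80 + I*√2)) + 275534 = (175102 + (-5 + 128 + 80 + I*√2)) + 275534 = (175102 + (203 + I*√2)) + 275534 = (175305 + I*√2) + 275534 = 450839 + I*√2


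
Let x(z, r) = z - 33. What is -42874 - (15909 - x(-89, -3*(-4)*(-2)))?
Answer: -58905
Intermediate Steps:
x(z, r) = -33 + z
-42874 - (15909 - x(-89, -3*(-4)*(-2))) = -42874 - (15909 - (-33 - 89)) = -42874 - (15909 - 1*(-122)) = -42874 - (15909 + 122) = -42874 - 1*16031 = -42874 - 16031 = -58905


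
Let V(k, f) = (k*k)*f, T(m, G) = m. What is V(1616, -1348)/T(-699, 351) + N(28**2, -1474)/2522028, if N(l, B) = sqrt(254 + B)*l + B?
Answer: 1479691770816823/293816262 + 392*I*sqrt(305)/630507 ≈ 5.0361e+6 + 0.010858*I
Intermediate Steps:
V(k, f) = f*k**2 (V(k, f) = k**2*f = f*k**2)
N(l, B) = B + l*sqrt(254 + B) (N(l, B) = l*sqrt(254 + B) + B = B + l*sqrt(254 + B))
V(1616, -1348)/T(-699, 351) + N(28**2, -1474)/2522028 = -1348*1616**2/(-699) + (-1474 + 28**2*sqrt(254 - 1474))/2522028 = -1348*2611456*(-1/699) + (-1474 + 784*sqrt(-1220))*(1/2522028) = -3520242688*(-1/699) + (-1474 + 784*(2*I*sqrt(305)))*(1/2522028) = 3520242688/699 + (-1474 + 1568*I*sqrt(305))*(1/2522028) = 3520242688/699 + (-737/1261014 + 392*I*sqrt(305)/630507) = 1479691770816823/293816262 + 392*I*sqrt(305)/630507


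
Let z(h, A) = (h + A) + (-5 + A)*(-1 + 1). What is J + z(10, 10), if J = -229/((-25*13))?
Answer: 6729/325 ≈ 20.705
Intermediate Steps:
z(h, A) = A + h (z(h, A) = (A + h) + (-5 + A)*0 = (A + h) + 0 = A + h)
J = 229/325 (J = -229/(-325) = -229*(-1/325) = 229/325 ≈ 0.70462)
J + z(10, 10) = 229/325 + (10 + 10) = 229/325 + 20 = 6729/325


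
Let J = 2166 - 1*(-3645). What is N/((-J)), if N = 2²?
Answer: -4/5811 ≈ -0.00068835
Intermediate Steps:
J = 5811 (J = 2166 + 3645 = 5811)
N = 4
N/((-J)) = 4/((-1*5811)) = 4/(-5811) = 4*(-1/5811) = -4/5811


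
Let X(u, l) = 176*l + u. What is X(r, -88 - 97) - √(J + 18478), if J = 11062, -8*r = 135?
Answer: -260615/8 - 2*√7385 ≈ -32749.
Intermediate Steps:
r = -135/8 (r = -⅛*135 = -135/8 ≈ -16.875)
X(u, l) = u + 176*l
X(r, -88 - 97) - √(J + 18478) = (-135/8 + 176*(-88 - 97)) - √(11062 + 18478) = (-135/8 + 176*(-185)) - √29540 = (-135/8 - 32560) - 2*√7385 = -260615/8 - 2*√7385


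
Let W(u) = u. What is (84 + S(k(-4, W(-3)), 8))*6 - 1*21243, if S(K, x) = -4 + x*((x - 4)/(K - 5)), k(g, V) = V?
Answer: -20787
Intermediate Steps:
S(K, x) = -4 + x*(-4 + x)/(-5 + K) (S(K, x) = -4 + x*((-4 + x)/(-5 + K)) = -4 + x*(-4 + x)/(-5 + K))
(84 + S(k(-4, W(-3)), 8))*6 - 1*21243 = (84 + (20 + 8² - 4*(-3) - 4*8)/(-5 - 3))*6 - 1*21243 = (84 + (20 + 64 + 12 - 32)/(-8))*6 - 21243 = (84 - ⅛*64)*6 - 21243 = (84 - 8)*6 - 21243 = 76*6 - 21243 = 456 - 21243 = -20787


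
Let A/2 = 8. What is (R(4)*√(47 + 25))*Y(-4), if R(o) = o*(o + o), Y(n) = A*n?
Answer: -12288*√2 ≈ -17378.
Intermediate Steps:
A = 16 (A = 2*8 = 16)
Y(n) = 16*n
R(o) = 2*o² (R(o) = o*(2*o) = 2*o²)
(R(4)*√(47 + 25))*Y(-4) = ((2*4²)*√(47 + 25))*(16*(-4)) = ((2*16)*√72)*(-64) = (32*(6*√2))*(-64) = (192*√2)*(-64) = -12288*√2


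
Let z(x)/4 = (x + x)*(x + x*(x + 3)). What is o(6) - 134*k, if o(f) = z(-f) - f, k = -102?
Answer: 13086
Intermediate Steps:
z(x) = 8*x*(x + x*(3 + x)) (z(x) = 4*((x + x)*(x + x*(x + 3))) = 4*((2*x)*(x + x*(3 + x))) = 4*(2*x*(x + x*(3 + x))) = 8*x*(x + x*(3 + x)))
o(f) = -f + 8*f²*(4 - f) (o(f) = 8*(-f)²*(4 - f) - f = 8*f²*(4 - f) - f = -f + 8*f²*(4 - f))
o(6) - 134*k = 6*(-1 + 8*6*(4 - 1*6)) - 134*(-102) = 6*(-1 + 8*6*(4 - 6)) + 13668 = 6*(-1 + 8*6*(-2)) + 13668 = 6*(-1 - 96) + 13668 = 6*(-97) + 13668 = -582 + 13668 = 13086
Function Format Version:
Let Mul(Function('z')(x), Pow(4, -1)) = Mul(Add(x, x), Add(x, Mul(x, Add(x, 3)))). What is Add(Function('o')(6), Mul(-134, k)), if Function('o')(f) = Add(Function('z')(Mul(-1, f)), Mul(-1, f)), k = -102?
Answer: 13086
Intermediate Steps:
Function('z')(x) = Mul(8, x, Add(x, Mul(x, Add(3, x)))) (Function('z')(x) = Mul(4, Mul(Add(x, x), Add(x, Mul(x, Add(x, 3))))) = Mul(4, Mul(Mul(2, x), Add(x, Mul(x, Add(3, x))))) = Mul(4, Mul(2, x, Add(x, Mul(x, Add(3, x))))) = Mul(8, x, Add(x, Mul(x, Add(3, x)))))
Function('o')(f) = Add(Mul(-1, f), Mul(8, Pow(f, 2), Add(4, Mul(-1, f)))) (Function('o')(f) = Add(Mul(8, Pow(Mul(-1, f), 2), Add(4, Mul(-1, f))), Mul(-1, f)) = Add(Mul(8, Pow(f, 2), Add(4, Mul(-1, f))), Mul(-1, f)) = Add(Mul(-1, f), Mul(8, Pow(f, 2), Add(4, Mul(-1, f)))))
Add(Function('o')(6), Mul(-134, k)) = Add(Mul(6, Add(-1, Mul(8, 6, Add(4, Mul(-1, 6))))), Mul(-134, -102)) = Add(Mul(6, Add(-1, Mul(8, 6, Add(4, -6)))), 13668) = Add(Mul(6, Add(-1, Mul(8, 6, -2))), 13668) = Add(Mul(6, Add(-1, -96)), 13668) = Add(Mul(6, -97), 13668) = Add(-582, 13668) = 13086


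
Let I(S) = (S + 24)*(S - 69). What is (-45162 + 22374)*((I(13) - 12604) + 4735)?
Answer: 226535508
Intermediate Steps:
I(S) = (-69 + S)*(24 + S) (I(S) = (24 + S)*(-69 + S) = (-69 + S)*(24 + S))
(-45162 + 22374)*((I(13) - 12604) + 4735) = (-45162 + 22374)*(((-1656 + 13**2 - 45*13) - 12604) + 4735) = -22788*(((-1656 + 169 - 585) - 12604) + 4735) = -22788*((-2072 - 12604) + 4735) = -22788*(-14676 + 4735) = -22788*(-9941) = 226535508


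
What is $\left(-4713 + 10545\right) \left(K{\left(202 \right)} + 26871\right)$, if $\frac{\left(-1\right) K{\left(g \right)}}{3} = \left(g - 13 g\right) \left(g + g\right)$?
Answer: $17290474488$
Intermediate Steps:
$K{\left(g \right)} = 72 g^{2}$ ($K{\left(g \right)} = - 3 \left(g - 13 g\right) \left(g + g\right) = - 3 - 12 g 2 g = - 3 \left(- 24 g^{2}\right) = 72 g^{2}$)
$\left(-4713 + 10545\right) \left(K{\left(202 \right)} + 26871\right) = \left(-4713 + 10545\right) \left(72 \cdot 202^{2} + 26871\right) = 5832 \left(72 \cdot 40804 + 26871\right) = 5832 \left(2937888 + 26871\right) = 5832 \cdot 2964759 = 17290474488$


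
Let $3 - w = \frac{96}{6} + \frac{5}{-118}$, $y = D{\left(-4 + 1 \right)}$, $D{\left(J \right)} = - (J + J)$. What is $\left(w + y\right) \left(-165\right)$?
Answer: $\frac{135465}{118} \approx 1148.0$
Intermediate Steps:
$D{\left(J \right)} = - 2 J$
$y = 6$ ($y = - 2 \left(-4 + 1\right) = \left(-2\right) \left(-3\right) = 6$)
$w = - \frac{1529}{118}$ ($w = 3 - \left(\frac{96}{6} + \frac{5}{-118}\right) = 3 - \left(96 \cdot \frac{1}{6} + 5 \left(- \frac{1}{118}\right)\right) = 3 - \left(16 - \frac{5}{118}\right) = 3 - \frac{1883}{118} = - \frac{1529}{118} \approx -12.958$)
$\left(w + y\right) \left(-165\right) = \left(- \frac{1529}{118} + 6\right) \left(-165\right) = \left(- \frac{821}{118}\right) \left(-165\right) = \frac{135465}{118}$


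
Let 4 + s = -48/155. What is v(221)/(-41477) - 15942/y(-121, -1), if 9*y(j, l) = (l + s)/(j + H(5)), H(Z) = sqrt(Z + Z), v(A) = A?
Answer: -111611699229413/34135571 + 22239090*sqrt(10)/823 ≈ -3.1842e+6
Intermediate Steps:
H(Z) = sqrt(2)*sqrt(Z) (H(Z) = sqrt(2*Z) = sqrt(2)*sqrt(Z))
s = -668/155 (s = -4 - 48/155 = -668/155 ≈ -4.3097)
y(j, l) = (-668/155 + l)/(9*(j + sqrt(10))) (y(j, l) = ((l - 668/155)/(j + sqrt(2)*sqrt(5)))/9 = ((-668/155 + l)/(j + sqrt(10)))/9 = (-668/155 + l)/(9*(j + sqrt(10))))
v(221)/(-41477) - 15942/y(-121, -1) = 221/(-41477) - 15942*(-121 + sqrt(10))/(-668/1395 + (1/9)*(-1)) = 221*(-1/41477) - 15942*(-121 + sqrt(10))/(-668/1395 - 1/9) = -221/41477 - (2690929890/823 - 22239090*sqrt(10)/823) = -221/41477 - 15942*(168795/823 - 1395*sqrt(10)/823) = -221/41477 + (-2690929890/823 + 22239090*sqrt(10)/823) = -111611699229413/34135571 + 22239090*sqrt(10)/823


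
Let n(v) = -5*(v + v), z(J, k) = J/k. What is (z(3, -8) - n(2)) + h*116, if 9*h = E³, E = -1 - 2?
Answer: -2627/8 ≈ -328.38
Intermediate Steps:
n(v) = -10*v
E = -3
h = -3 (h = (⅑)*(-3)³ = (⅑)*(-27) = -3)
(z(3, -8) - n(2)) + h*116 = (3/(-8) - (-10)*2) - 3*116 = (3*(-⅛) - 1*(-20)) - 348 = (-3/8 + 20) - 348 = 157/8 - 348 = -2627/8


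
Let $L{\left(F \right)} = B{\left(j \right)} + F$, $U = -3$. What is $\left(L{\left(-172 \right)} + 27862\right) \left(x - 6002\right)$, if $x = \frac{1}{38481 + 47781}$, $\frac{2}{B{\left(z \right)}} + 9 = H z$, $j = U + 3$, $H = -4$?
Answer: $- \frac{64513038543892}{388179} \approx -1.6619 \cdot 10^{8}$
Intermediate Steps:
$j = 0$ ($j = -3 + 3 = 0$)
$B{\left(z \right)} = \frac{2}{-9 - 4 z}$
$x = \frac{1}{86262} \approx 1.1593 \cdot 10^{-5}$
$L{\left(F \right)} = - \frac{2}{9} + F$ ($L{\left(F \right)} = - \frac{2}{9 + 4 \cdot 0} + F = - \frac{2}{9 + 0} + F = - \frac{2}{9} + F$)
$\left(L{\left(-172 \right)} + 27862\right) \left(x - 6002\right) = \left(\left(- \frac{2}{9} - 172\right) + 27862\right) \left(\frac{1}{86262} - 6002\right) = \left(- \frac{1550}{9} + 27862\right) \left(- \frac{517744523}{86262}\right) = \frac{249208}{9} \left(- \frac{517744523}{86262}\right) = - \frac{64513038543892}{388179}$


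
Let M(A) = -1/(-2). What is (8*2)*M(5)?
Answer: 8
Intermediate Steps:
M(A) = ½ (M(A) = -1*(-½) = ½)
(8*2)*M(5) = (8*2)*(½) = 16*(½) = 8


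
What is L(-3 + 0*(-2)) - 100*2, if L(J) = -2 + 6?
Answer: -196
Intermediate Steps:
L(J) = 4
L(-3 + 0*(-2)) - 100*2 = 4 - 100*2 = 4 - 200 = -196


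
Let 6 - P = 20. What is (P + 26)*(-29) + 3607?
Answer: 3259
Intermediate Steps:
P = -14 (P = 6 - 1*20 = 6 - 20 = -14)
(P + 26)*(-29) + 3607 = (-14 + 26)*(-29) + 3607 = 12*(-29) + 3607 = -348 + 3607 = 3259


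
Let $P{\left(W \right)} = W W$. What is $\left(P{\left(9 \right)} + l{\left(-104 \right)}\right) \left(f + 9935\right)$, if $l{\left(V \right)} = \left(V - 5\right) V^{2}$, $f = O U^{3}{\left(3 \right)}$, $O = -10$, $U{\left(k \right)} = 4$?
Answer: $-10957531585$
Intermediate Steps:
$P{\left(W \right)} = W^{2}$
$f = -640$ ($f = - 10 \cdot 4^{3} = \left(-10\right) 64 = -640$)
$l{\left(V \right)} = V^{2} \left(-5 + V\right)$ ($l{\left(V \right)} = \left(-5 + V\right) V^{2} = V^{2} \left(-5 + V\right)$)
$\left(P{\left(9 \right)} + l{\left(-104 \right)}\right) \left(f + 9935\right) = \left(9^{2} + \left(-104\right)^{2} \left(-5 - 104\right)\right) \left(-640 + 9935\right) = \left(81 + 10816 \left(-109\right)\right) 9295 = \left(81 - 1178944\right) 9295 = \left(-1178863\right) 9295 = -10957531585$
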